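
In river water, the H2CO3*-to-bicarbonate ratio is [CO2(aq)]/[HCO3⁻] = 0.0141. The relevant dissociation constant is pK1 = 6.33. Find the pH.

pH = 8.18

From K1 = [H⁺][HCO3⁻]/[CO2(aq)]:  pH = pK1 − log₁₀([CO2(aq)]/[HCO3⁻])
log₁₀(0.0141) = -1.851
pH = 6.33 − (-1.851) = 8.18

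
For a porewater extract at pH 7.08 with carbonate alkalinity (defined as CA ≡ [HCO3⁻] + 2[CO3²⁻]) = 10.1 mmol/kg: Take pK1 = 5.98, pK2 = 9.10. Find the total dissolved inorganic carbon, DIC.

CA = [HCO3⁻] + 2[CO3²⁻] = (α₁ + 2α₂)·DIC
At pH 7.08: [H⁺]/K1 = 10^-1.10 = 0.079433, K2/[H⁺] = 10^-2.02 = 0.0095499
α₁ = 1/(1 + 0.079433 + 0.0095499) = 1/1.0890 = 0.9183; α₂ = α₁·K2/[H⁺] = 0.008770
α₁ + 2α₂ = 0.9358
DIC = CA / (α₁ + 2α₂) = 10.1 / 0.9358 = 10.8 mmol/kg

DIC = 10.8 mmol/kg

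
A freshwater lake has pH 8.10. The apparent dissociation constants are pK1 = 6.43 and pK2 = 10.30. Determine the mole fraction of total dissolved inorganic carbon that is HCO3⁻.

α₁ = 1 / (1 + [H⁺]/K1 + K2/[H⁺]) = 1 / (1 + 10^-1.67 + 10^-2.20)
   = 1 / (1 + 0.021380 + 0.0063096) = 1/1.0277 = 0.9731

α₁ = 0.973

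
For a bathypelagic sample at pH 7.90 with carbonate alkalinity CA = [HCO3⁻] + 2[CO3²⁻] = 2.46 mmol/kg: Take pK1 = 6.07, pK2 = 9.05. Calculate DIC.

DIC = 2.34 mmol/kg

CA = [HCO3⁻] + 2[CO3²⁻] = (α₁ + 2α₂)·DIC
At pH 7.90: [H⁺]/K1 = 10^-1.83 = 0.014791, K2/[H⁺] = 10^-1.15 = 0.070795
α₁ = 1/(1 + 0.014791 + 0.070795) = 1/1.0856 = 0.9212; α₂ = α₁·K2/[H⁺] = 0.06521
α₁ + 2α₂ = 1.0516
DIC = CA / (α₁ + 2α₂) = 2.46 / 1.0516 = 2.34 mmol/kg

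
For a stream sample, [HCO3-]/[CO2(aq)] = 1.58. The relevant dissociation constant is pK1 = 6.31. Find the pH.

pH = 6.51

From K1 = [H⁺][HCO3-]/[CO2(aq)]:  pH = pK1 + log₁₀([HCO3-]/[CO2(aq)])
log₁₀(1.58) = +0.199
pH = 6.31 + (+0.199) = 6.51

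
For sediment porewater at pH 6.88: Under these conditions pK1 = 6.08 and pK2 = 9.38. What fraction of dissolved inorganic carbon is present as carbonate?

α₂ = 1 / (1 + [H⁺]/K2 + [H⁺]²/(K1K2)) = 1 / (1 + 10^+2.50 + 10^+1.70)
   = 1 / (1 + 316.23 + 50.119) = 1/367.35 = 0.002722

α₂ = 0.00272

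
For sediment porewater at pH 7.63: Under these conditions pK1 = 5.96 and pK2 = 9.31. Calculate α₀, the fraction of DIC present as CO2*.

α₀ = 1 / (1 + K1/[H⁺] + K1K2/[H⁺]²) = 1 / (1 + 10^+1.67 + 10^-0.01)
   = 1 / (1 + 46.774 + 0.97724) = 1/48.751 = 0.02051

α₀ = 0.0205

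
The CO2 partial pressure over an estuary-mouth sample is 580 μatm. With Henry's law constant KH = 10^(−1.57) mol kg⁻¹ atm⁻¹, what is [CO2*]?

KH = 10^(−1.57) = 2.692×10^-2 mol kg⁻¹ atm⁻¹
[CO2*] = KH · pCO2 = 2.692×10^-2 × 580×10^-6 atm = 1.56×10^-5 mol/kg

[CO2*] = 15.6 μmol/kg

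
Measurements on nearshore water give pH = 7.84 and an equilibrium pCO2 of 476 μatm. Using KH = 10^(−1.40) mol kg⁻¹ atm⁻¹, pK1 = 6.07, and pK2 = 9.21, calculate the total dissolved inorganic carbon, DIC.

DIC = 1.18 mmol/kg

[CO2*] = KH · pCO2 = 10^(−1.40) × 476×10^-6 = 1.895×10^-5 mol/kg
α₀ = 1/(1 + K1/[H⁺] + K1K2/[H⁺]²) = 1/(1 + 10^+1.77 + 10^+0.40) = 0.01603
DIC = [CO2*]/α₀ = 1.895×10^-5 / 0.01603 = 1.18 mmol/kg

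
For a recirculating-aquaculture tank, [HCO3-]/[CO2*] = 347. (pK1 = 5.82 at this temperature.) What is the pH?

From K1 = [H⁺][HCO3-]/[CO2*]:  pH = pK1 + log₁₀([HCO3-]/[CO2*])
log₁₀(347) = +2.540
pH = 5.82 + (+2.540) = 8.36

pH = 8.36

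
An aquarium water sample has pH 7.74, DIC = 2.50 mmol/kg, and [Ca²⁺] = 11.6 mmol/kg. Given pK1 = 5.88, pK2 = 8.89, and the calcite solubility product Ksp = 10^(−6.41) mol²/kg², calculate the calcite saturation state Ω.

Ω = 4.87

α₂ = 1 / (1 + [H⁺]/K2 + [H⁺]²/(K1K2)) = 1 / (1 + 10^+1.15 + 10^-0.71)
   = 1 / (1 + 14.125 + 0.19498) = 1/15.320 = 0.06527
[CO3²⁻] = α₂ × DIC = 0.06527 × 2.50 = 0.1632 mmol/kg
Ksp = 10^(−6.41) = 3.890×10^-7
Ω = [Ca²⁺][CO3²⁻]/Ksp = (11.6×10^-3)(1.632×10^-4) / 3.890×10^-7 = 4.87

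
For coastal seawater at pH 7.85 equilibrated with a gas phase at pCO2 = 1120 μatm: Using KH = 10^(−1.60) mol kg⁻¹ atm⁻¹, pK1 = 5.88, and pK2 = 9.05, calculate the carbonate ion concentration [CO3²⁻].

[CO3²⁻] = 0.166 mmol/kg

[CO2*] = KH · pCO2 = 10^(−1.60) × 1120×10^-6 = 2.813×10^-5 mol/kg
α₀ = 1/(1 + K1/[H⁺] + K1K2/[H⁺]²) = 1/(1 + 10^+1.97 + 10^+0.77) = 0.009979
DIC = [CO2*]/α₀ = 2.813×10^-5 / 0.009979 = 2.819 mmol/kg
[CO3²⁻] = α₂·DIC; α₂ = 0.05876, so [CO3²⁻] = 0.05876 × 2.819 = 0.166 mmol/kg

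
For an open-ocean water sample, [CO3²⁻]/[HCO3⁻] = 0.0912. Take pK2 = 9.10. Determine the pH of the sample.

From K2 = [H⁺][CO3²⁻]/[HCO3⁻]:  pH = pK2 + log₁₀([CO3²⁻]/[HCO3⁻])
log₁₀(0.0912) = -1.040
pH = 9.10 + (-1.040) = 8.06

pH = 8.06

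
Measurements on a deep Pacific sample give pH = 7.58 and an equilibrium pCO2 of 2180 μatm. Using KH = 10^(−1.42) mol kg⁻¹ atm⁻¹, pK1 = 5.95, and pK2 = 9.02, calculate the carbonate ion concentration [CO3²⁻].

[CO3²⁻] = 0.128 mmol/kg

[CO2*] = KH · pCO2 = 10^(−1.42) × 2180×10^-6 = 8.288×10^-5 mol/kg
α₀ = 1/(1 + K1/[H⁺] + K1K2/[H⁺]²) = 1/(1 + 10^+1.63 + 10^+0.19) = 0.02212
DIC = [CO2*]/α₀ = 8.288×10^-5 / 0.02212 = 3.747 mmol/kg
[CO3²⁻] = α₂·DIC; α₂ = 0.03426, so [CO3²⁻] = 0.03426 × 3.747 = 0.128 mmol/kg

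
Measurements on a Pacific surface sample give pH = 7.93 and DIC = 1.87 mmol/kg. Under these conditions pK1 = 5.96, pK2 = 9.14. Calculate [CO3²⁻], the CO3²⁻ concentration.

[CO3²⁻] = 0.108 mmol/kg

α₂ = 1 / (1 + [H⁺]/K2 + [H⁺]²/(K1K2)) = 1 / (1 + 10^+1.21 + 10^-0.76)
   = 1 / (1 + 16.218 + 0.17378) = 1/17.392 = 0.05750
[CO3²⁻] = α₂ × DIC = 0.05750 × 1.87 = 0.108 mmol/kg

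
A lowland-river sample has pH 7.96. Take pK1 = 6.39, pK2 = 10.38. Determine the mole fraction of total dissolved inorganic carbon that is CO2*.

α₀ = 0.0261

α₀ = 1 / (1 + K1/[H⁺] + K1K2/[H⁺]²) = 1 / (1 + 10^+1.57 + 10^-0.85)
   = 1 / (1 + 37.154 + 0.14125) = 1/38.295 = 0.02611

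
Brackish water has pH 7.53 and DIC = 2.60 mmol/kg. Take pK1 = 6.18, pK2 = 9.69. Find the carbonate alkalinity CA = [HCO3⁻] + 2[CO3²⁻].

CA = 2.51 mmol/kg

CA = [HCO3⁻] + 2[CO3²⁻] = (α₁ + 2α₂)·DIC
At pH 7.53: [H⁺]/K1 = 10^-1.35 = 0.044668, K2/[H⁺] = 10^-2.16 = 0.0069183
α₁ = 1/(1 + 0.044668 + 0.0069183) = 1/1.0516 = 0.9509; α₂ = α₁·K2/[H⁺] = 0.006579
α₁ + 2α₂ = 0.9641
CA = 0.9641 × 2.60 = 2.51 mmol/kg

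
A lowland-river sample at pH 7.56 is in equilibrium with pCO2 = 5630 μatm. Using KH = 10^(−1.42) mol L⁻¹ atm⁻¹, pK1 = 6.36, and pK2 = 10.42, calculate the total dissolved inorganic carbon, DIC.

[CO2*] = KH · pCO2 = 10^(−1.42) × 5630×10^-6 = 2.140×10^-4 mol/L
α₀ = 1/(1 + K1/[H⁺] + K1K2/[H⁺]²) = 1/(1 + 10^+1.20 + 10^-1.66) = 0.05927
DIC = [CO2*]/α₀ = 2.140×10^-4 / 0.05927 = 3.61 mmol/L

DIC = 3.61 mmol/L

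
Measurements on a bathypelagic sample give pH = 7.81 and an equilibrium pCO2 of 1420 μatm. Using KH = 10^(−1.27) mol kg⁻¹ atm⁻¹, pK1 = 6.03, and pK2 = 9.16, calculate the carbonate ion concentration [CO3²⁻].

[CO2*] = KH · pCO2 = 10^(−1.27) × 1420×10^-6 = 7.626×10^-5 mol/kg
α₀ = 1/(1 + K1/[H⁺] + K1K2/[H⁺]²) = 1/(1 + 10^+1.78 + 10^+0.43) = 0.01564
DIC = [CO2*]/α₀ = 7.626×10^-5 / 0.01564 = 4.877 mmol/kg
[CO3²⁻] = α₂·DIC; α₂ = 0.04209, so [CO3²⁻] = 0.04209 × 4.877 = 0.205 mmol/kg

[CO3²⁻] = 0.205 mmol/kg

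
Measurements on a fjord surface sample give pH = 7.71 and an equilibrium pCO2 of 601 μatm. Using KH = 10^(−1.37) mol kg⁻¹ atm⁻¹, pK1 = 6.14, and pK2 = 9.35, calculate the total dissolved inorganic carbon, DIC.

DIC = 1.00 mmol/kg

[CO2*] = KH · pCO2 = 10^(−1.37) × 601×10^-6 = 2.564×10^-5 mol/kg
α₀ = 1/(1 + K1/[H⁺] + K1K2/[H⁺]²) = 1/(1 + 10^+1.57 + 10^-0.07) = 0.02564
DIC = [CO2*]/α₀ = 2.564×10^-5 / 0.02564 = 1.00 mmol/kg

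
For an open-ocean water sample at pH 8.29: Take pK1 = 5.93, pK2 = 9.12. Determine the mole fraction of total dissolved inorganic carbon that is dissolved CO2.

α₀ = 0.00379

α₀ = 1 / (1 + K1/[H⁺] + K1K2/[H⁺]²) = 1 / (1 + 10^+2.36 + 10^+1.53)
   = 1 / (1 + 229.09 + 33.884) = 1/263.97 = 0.003788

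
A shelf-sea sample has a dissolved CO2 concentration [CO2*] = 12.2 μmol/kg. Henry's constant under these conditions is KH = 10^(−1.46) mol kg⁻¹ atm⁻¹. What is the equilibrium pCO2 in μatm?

KH = 10^(−1.46) = 3.467×10^-2 mol kg⁻¹ atm⁻¹
pCO2 = [CO2*]/KH = 12.2×10^-6 / 3.467×10^-2 = 3.52×10^-4 atm = 352 μatm

pCO2 = 352 μatm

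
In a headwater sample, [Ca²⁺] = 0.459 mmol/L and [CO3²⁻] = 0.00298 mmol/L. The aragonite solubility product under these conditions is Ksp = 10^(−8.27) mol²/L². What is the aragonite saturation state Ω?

Ksp = 10^(−8.27) = 5.370×10^-9
Ω = [Ca²⁺][CO3²⁻]/Ksp = (0.459×10^-3)(0.00298×10^-3) / 5.370×10^-9 = 0.255

Ω = 0.255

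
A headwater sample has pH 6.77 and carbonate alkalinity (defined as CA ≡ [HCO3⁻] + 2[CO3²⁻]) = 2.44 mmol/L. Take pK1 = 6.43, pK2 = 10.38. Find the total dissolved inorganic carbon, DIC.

DIC = 3.55 mmol/L

CA = [HCO3⁻] + 2[CO3²⁻] = (α₁ + 2α₂)·DIC
At pH 6.77: [H⁺]/K1 = 10^-0.34 = 0.45709, K2/[H⁺] = 10^-3.61 = 0.00024547
α₁ = 1/(1 + 0.45709 + 0.00024547) = 1/1.4573 = 0.6862; α₂ = α₁·K2/[H⁺] = 0.0001684
α₁ + 2α₂ = 0.6865
DIC = CA / (α₁ + 2α₂) = 2.44 / 0.6865 = 3.55 mmol/L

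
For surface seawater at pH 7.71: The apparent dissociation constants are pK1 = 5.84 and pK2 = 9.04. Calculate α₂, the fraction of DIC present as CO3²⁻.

α₂ = 1 / (1 + [H⁺]/K2 + [H⁺]²/(K1K2)) = 1 / (1 + 10^+1.33 + 10^-0.54)
   = 1 / (1 + 21.380 + 0.28840) = 1/22.668 = 0.04412

α₂ = 0.0441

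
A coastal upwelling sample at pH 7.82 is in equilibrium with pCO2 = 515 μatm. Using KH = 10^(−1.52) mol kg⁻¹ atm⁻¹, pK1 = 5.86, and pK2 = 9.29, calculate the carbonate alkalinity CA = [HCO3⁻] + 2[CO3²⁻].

[CO2*] = KH · pCO2 = 10^(−1.52) × 515×10^-6 = 1.555×10^-5 mol/kg
α₀ = 1/(1 + K1/[H⁺] + K1K2/[H⁺]²) = 1/(1 + 10^+1.96 + 10^+0.49) = 0.01049
DIC = [CO2*]/α₀ = 1.555×10^-5 / 0.01049 = 1.482 mmol/kg
CA = (α₁ + 2α₂)·DIC = (0.9571 + 2×0.03243) × 1.482 = 1.51 mmol/kg

CA = 1.51 mmol/kg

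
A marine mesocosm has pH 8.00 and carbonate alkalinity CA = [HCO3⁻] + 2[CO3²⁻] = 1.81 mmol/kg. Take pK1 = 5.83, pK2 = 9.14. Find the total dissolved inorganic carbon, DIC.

CA = [HCO3⁻] + 2[CO3²⁻] = (α₁ + 2α₂)·DIC
At pH 8.00: [H⁺]/K1 = 10^-2.17 = 0.0067608, K2/[H⁺] = 10^-1.14 = 0.072444
α₁ = 1/(1 + 0.0067608 + 0.072444) = 1/1.0792 = 0.9266; α₂ = α₁·K2/[H⁺] = 0.06713
α₁ + 2α₂ = 1.0609
DIC = CA / (α₁ + 2α₂) = 1.81 / 1.0609 = 1.71 mmol/kg

DIC = 1.71 mmol/kg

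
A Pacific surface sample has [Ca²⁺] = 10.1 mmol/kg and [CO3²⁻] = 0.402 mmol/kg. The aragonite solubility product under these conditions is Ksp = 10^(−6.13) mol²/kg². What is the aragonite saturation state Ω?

Ksp = 10^(−6.13) = 7.413×10^-7
Ω = [Ca²⁺][CO3²⁻]/Ksp = (10.1×10^-3)(0.402×10^-3) / 7.413×10^-7 = 5.48

Ω = 5.48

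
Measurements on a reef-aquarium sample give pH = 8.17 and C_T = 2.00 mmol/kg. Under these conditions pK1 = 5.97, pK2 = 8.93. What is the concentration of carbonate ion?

[CO3²⁻] = 0.295 mmol/kg

α₂ = 1 / (1 + [H⁺]/K2 + [H⁺]²/(K1K2)) = 1 / (1 + 10^+0.76 + 10^-1.44)
   = 1 / (1 + 5.7544 + 0.036308) = 1/6.7907 = 0.1473
[CO3²⁻] = α₂ × DIC = 0.1473 × 2.00 = 0.295 mmol/kg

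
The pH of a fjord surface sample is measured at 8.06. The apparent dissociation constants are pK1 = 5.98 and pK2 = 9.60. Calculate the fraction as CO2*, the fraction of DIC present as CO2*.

α₀ = 1 / (1 + K1/[H⁺] + K1K2/[H⁺]²) = 1 / (1 + 10^+2.08 + 10^+0.54)
   = 1 / (1 + 120.23 + 3.4674) = 1/124.69 = 0.008020

α₀ = 0.00802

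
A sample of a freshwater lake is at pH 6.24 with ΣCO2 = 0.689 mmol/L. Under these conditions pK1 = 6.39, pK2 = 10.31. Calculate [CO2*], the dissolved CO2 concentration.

[CO2*] = 0.403 mmol/L

α₀ = 1 / (1 + K1/[H⁺] + K1K2/[H⁺]²) = 1 / (1 + 10^-0.15 + 10^-4.22)
   = 1 / (1 + 0.70795 + 6.0256×10^-5) = 1/1.7080 = 0.5855
[CO2*] = α₀ × DIC = 0.5855 × 0.689 = 0.403 mmol/L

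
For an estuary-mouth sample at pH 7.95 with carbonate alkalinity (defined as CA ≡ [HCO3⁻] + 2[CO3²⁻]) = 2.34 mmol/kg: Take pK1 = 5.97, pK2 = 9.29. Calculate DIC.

CA = [HCO3⁻] + 2[CO3²⁻] = (α₁ + 2α₂)·DIC
At pH 7.95: [H⁺]/K1 = 10^-1.98 = 0.010471, K2/[H⁺] = 10^-1.34 = 0.045709
α₁ = 1/(1 + 0.010471 + 0.045709) = 1/1.0562 = 0.9468; α₂ = α₁·K2/[H⁺] = 0.04328
α₁ + 2α₂ = 1.0334
DIC = CA / (α₁ + 2α₂) = 2.34 / 1.0334 = 2.26 mmol/kg

DIC = 2.26 mmol/kg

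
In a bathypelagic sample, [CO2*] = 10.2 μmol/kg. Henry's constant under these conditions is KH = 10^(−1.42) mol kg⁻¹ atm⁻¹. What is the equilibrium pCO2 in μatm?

pCO2 = 268 μatm

KH = 10^(−1.42) = 3.802×10^-2 mol kg⁻¹ atm⁻¹
pCO2 = [CO2*]/KH = 10.2×10^-6 / 3.802×10^-2 = 2.68×10^-4 atm = 268 μatm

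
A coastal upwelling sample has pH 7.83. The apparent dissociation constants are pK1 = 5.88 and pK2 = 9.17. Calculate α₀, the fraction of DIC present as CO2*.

α₀ = 1 / (1 + K1/[H⁺] + K1K2/[H⁺]²) = 1 / (1 + 10^+1.95 + 10^+0.61)
   = 1 / (1 + 89.125 + 4.0738) = 1/94.199 = 0.01062

α₀ = 0.0106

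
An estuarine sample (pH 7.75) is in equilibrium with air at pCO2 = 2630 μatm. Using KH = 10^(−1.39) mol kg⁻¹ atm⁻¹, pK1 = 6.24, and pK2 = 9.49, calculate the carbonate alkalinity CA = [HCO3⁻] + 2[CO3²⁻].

[CO2*] = KH · pCO2 = 10^(−1.39) × 2630×10^-6 = 1.071×10^-4 mol/kg
α₀ = 1/(1 + K1/[H⁺] + K1K2/[H⁺]²) = 1/(1 + 10^+1.51 + 10^-0.23) = 0.02946
DIC = [CO2*]/α₀ = 1.071×10^-4 / 0.02946 = 3.637 mmol/kg
CA = (α₁ + 2α₂)·DIC = (0.9532 + 2×0.01735) × 3.637 = 3.59 mmol/kg

CA = 3.59 mmol/kg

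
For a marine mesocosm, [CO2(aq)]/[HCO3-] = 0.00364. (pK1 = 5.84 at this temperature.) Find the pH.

pH = 8.28

From K1 = [H⁺][HCO3-]/[CO2(aq)]:  pH = pK1 − log₁₀([CO2(aq)]/[HCO3-])
log₁₀(0.00364) = -2.439
pH = 5.84 − (-2.439) = 8.28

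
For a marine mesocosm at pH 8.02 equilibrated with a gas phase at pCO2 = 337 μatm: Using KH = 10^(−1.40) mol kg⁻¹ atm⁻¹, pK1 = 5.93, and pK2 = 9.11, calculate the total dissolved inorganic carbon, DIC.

DIC = 1.80 mmol/kg

[CO2*] = KH · pCO2 = 10^(−1.40) × 337×10^-6 = 1.342×10^-5 mol/kg
α₀ = 1/(1 + K1/[H⁺] + K1K2/[H⁺]²) = 1/(1 + 10^+2.09 + 10^+1.00) = 0.007461
DIC = [CO2*]/α₀ = 1.342×10^-5 / 0.007461 = 1.80 mmol/kg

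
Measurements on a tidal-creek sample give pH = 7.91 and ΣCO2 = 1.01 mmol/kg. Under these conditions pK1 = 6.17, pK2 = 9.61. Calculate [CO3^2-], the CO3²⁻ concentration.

α₂ = 1 / (1 + [H⁺]/K2 + [H⁺]²/(K1K2)) = 1 / (1 + 10^+1.70 + 10^-0.04)
   = 1 / (1 + 50.119 + 0.91201) = 1/52.031 = 0.01922
[CO3²⁻] = α₂ × DIC = 0.01922 × 1.01 = 0.0194 mmol/kg = 19.4 μmol/kg

[CO3²⁻] = 19.4 μmol/kg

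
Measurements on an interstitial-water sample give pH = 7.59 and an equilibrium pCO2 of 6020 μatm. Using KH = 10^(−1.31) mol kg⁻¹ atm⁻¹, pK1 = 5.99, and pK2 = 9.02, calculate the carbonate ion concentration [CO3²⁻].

[CO2*] = KH · pCO2 = 10^(−1.31) × 6020×10^-6 = 2.948×10^-4 mol/kg
α₀ = 1/(1 + K1/[H⁺] + K1K2/[H⁺]²) = 1/(1 + 10^+1.60 + 10^+0.17) = 0.02365
DIC = [CO2*]/α₀ = 2.948×10^-4 / 0.02365 = 12.47 mmol/kg
[CO3²⁻] = α₂·DIC; α₂ = 0.03498, so [CO3²⁻] = 0.03498 × 12.47 = 0.436 mmol/kg

[CO3²⁻] = 0.436 mmol/kg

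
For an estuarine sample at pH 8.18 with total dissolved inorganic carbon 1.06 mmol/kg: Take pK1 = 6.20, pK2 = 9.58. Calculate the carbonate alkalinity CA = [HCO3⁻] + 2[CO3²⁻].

CA = 1.09 mmol/kg

CA = [HCO3⁻] + 2[CO3²⁻] = (α₁ + 2α₂)·DIC
At pH 8.18: [H⁺]/K1 = 10^-1.98 = 0.010471, K2/[H⁺] = 10^-1.40 = 0.039811
α₁ = 1/(1 + 0.010471 + 0.039811) = 1/1.0503 = 0.9521; α₂ = α₁·K2/[H⁺] = 0.03790
α₁ + 2α₂ = 1.0279
CA = 1.0279 × 1.06 = 1.09 mmol/kg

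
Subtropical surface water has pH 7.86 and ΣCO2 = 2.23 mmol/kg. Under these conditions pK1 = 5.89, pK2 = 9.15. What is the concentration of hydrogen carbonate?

α₁ = 1 / (1 + [H⁺]/K1 + K2/[H⁺]) = 1 / (1 + 10^-1.97 + 10^-1.29)
   = 1 / (1 + 0.010715 + 0.051286) = 1/1.0620 = 0.9416
[HCO3⁻] = α₁ × DIC = 0.9416 × 2.23 = 2.10 mmol/kg

[HCO3⁻] = 2.10 mmol/kg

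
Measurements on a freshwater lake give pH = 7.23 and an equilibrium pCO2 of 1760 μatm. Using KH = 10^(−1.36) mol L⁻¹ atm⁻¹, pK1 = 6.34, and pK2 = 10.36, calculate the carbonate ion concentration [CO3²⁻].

[CO3²⁻] = 0.442 μmol/L

[CO2*] = KH · pCO2 = 10^(−1.36) × 1760×10^-6 = 7.683×10^-5 mol/L
α₀ = 1/(1 + K1/[H⁺] + K1K2/[H⁺]²) = 1/(1 + 10^+0.89 + 10^-2.24) = 0.1140
DIC = [CO2*]/α₀ = 7.683×10^-5 / 0.1140 = 0.6736 mmol/L
[CO3²⁻] = α₂·DIC; α₂ = 0.0006563, so [CO3²⁻] = 0.0006563 × 0.6736 = 0.000442 mmol/L = 0.442 μmol/L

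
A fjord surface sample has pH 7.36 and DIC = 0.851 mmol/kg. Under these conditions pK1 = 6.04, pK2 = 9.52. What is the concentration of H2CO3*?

α₀ = 1 / (1 + K1/[H⁺] + K1K2/[H⁺]²) = 1 / (1 + 10^+1.32 + 10^-0.84)
   = 1 / (1 + 20.893 + 0.14454) = 1/22.038 = 0.04538
[CO2*] = α₀ × DIC = 0.04538 × 0.851 = 0.0386 mmol/kg

[CO2*] = 0.0386 mmol/kg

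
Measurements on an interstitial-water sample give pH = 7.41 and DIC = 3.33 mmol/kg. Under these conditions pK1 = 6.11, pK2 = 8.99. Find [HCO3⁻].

α₁ = 1 / (1 + [H⁺]/K1 + K2/[H⁺]) = 1 / (1 + 10^-1.30 + 10^-1.58)
   = 1 / (1 + 0.050119 + 0.026303) = 1/1.0764 = 0.9290
[HCO3⁻] = α₁ × DIC = 0.9290 × 3.33 = 3.09 mmol/kg

[HCO3⁻] = 3.09 mmol/kg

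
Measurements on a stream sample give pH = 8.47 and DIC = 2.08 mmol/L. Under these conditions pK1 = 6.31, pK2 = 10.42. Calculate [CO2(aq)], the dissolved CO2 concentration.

[CO2*] = 14.1 μmol/L

α₀ = 1 / (1 + K1/[H⁺] + K1K2/[H⁺]²) = 1 / (1 + 10^+2.16 + 10^+0.21)
   = 1 / (1 + 144.54 + 1.6218) = 1/147.17 = 0.006795
[CO2*] = α₀ × DIC = 0.006795 × 2.08 = 0.0141 mmol/L = 14.1 μmol/L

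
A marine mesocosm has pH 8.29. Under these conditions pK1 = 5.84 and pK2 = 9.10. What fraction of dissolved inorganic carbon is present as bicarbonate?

α₁ = 1 / (1 + [H⁺]/K1 + K2/[H⁺]) = 1 / (1 + 10^-2.45 + 10^-0.81)
   = 1 / (1 + 0.0035481 + 0.15488) = 1/1.1584 = 0.8632

α₁ = 0.863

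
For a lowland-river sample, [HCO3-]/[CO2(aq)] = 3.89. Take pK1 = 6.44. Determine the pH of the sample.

From K1 = [H⁺][HCO3-]/[CO2(aq)]:  pH = pK1 + log₁₀([HCO3-]/[CO2(aq)])
log₁₀(3.89) = +0.590
pH = 6.44 + (+0.590) = 7.03

pH = 7.03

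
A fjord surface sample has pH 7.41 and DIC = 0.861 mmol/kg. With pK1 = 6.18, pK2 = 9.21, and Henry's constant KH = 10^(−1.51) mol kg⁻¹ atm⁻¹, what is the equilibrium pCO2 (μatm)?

pCO2 = 1530 μatm

α₀ = 1 / (1 + K1/[H⁺] + K1K2/[H⁺]²) = 1 / (1 + 10^+1.23 + 10^-0.57)
   = 1 / (1 + 16.982 + 0.26915) = 1/18.252 = 0.05479
[CO2*] = α₀ × DIC = 0.05479 × 0.861 = 0.04717 mmol/kg
pCO2 = [CO2*]/KH = 4.717×10^-5 / 3.090×10^-2 = 1530 μatm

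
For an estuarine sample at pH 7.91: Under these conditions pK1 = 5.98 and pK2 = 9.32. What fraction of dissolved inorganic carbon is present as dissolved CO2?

α₀ = 0.0112

α₀ = 1 / (1 + K1/[H⁺] + K1K2/[H⁺]²) = 1 / (1 + 10^+1.93 + 10^+0.52)
   = 1 / (1 + 85.114 + 3.3113) = 1/89.425 = 0.01118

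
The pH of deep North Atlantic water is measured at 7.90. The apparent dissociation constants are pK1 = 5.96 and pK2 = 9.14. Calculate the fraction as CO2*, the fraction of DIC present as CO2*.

α₀ = 1 / (1 + K1/[H⁺] + K1K2/[H⁺]²) = 1 / (1 + 10^+1.94 + 10^+0.70)
   = 1 / (1 + 87.096 + 5.0119) = 1/93.108 = 0.01074

α₀ = 0.0107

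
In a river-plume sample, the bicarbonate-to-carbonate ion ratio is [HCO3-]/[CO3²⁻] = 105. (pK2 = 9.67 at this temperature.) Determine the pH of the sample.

From K2 = [H⁺][CO3²⁻]/[HCO3-]:  pH = pK2 − log₁₀([HCO3-]/[CO3²⁻])
log₁₀(105) = +2.021
pH = 9.67 − (+2.021) = 7.65

pH = 7.65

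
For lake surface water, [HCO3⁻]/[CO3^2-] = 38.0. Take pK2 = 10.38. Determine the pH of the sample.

pH = 8.80

From K2 = [H⁺][CO3^2-]/[HCO3⁻]:  pH = pK2 − log₁₀([HCO3⁻]/[CO3^2-])
log₁₀(38.0) = +1.580
pH = 10.38 − (+1.580) = 8.80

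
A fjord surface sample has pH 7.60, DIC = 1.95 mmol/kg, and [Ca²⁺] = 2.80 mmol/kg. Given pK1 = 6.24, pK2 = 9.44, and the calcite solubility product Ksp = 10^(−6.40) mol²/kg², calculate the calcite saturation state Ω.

α₂ = 1 / (1 + [H⁺]/K2 + [H⁺]²/(K1K2)) = 1 / (1 + 10^+1.84 + 10^+0.48)
   = 1 / (1 + 69.183 + 3.0200) = 1/73.203 = 0.01366
[CO3²⁻] = α₂ × DIC = 0.01366 × 1.95 = 0.02664 mmol/kg
Ksp = 10^(−6.40) = 3.981×10^-7
Ω = [Ca²⁺][CO3²⁻]/Ksp = (2.80×10^-3)(2.664×10^-5) / 3.981×10^-7 = 0.187

Ω = 0.187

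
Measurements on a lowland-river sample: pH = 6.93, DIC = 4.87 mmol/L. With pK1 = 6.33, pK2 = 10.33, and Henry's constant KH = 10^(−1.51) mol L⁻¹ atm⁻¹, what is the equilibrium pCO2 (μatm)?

α₀ = 1 / (1 + K1/[H⁺] + K1K2/[H⁺]²) = 1 / (1 + 10^+0.60 + 10^-2.80)
   = 1 / (1 + 3.9811 + 0.0015849) = 1/4.9827 = 0.2007
[CO2*] = α₀ × DIC = 0.2007 × 4.87 = 0.9774 mmol/L
pCO2 = [CO2*]/KH = 9.774×10^-4 / 3.090×10^-2 = 3.16×10^4 μatm

pCO2 = 3.16×10^4 μatm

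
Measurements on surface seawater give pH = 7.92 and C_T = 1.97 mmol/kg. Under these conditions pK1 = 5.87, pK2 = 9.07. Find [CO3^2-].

α₂ = 1 / (1 + [H⁺]/K2 + [H⁺]²/(K1K2)) = 1 / (1 + 10^+1.15 + 10^-0.90)
   = 1 / (1 + 14.125 + 0.12589) = 1/15.251 = 0.06557
[CO3²⁻] = α₂ × DIC = 0.06557 × 1.97 = 0.129 mmol/kg

[CO3²⁻] = 0.129 mmol/kg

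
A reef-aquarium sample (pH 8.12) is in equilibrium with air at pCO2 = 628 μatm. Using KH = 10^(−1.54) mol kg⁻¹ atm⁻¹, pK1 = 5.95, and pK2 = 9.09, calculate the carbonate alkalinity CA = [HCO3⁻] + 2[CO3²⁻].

CA = 3.25 mmol/kg

[CO2*] = KH · pCO2 = 10^(−1.54) × 628×10^-6 = 1.811×10^-5 mol/kg
α₀ = 1/(1 + K1/[H⁺] + K1K2/[H⁺]²) = 1/(1 + 10^+2.17 + 10^+1.20) = 0.006069
DIC = [CO2*]/α₀ = 1.811×10^-5 / 0.006069 = 2.984 mmol/kg
CA = (α₁ + 2α₂)·DIC = (0.8977 + 2×0.09619) × 2.984 = 3.25 mmol/kg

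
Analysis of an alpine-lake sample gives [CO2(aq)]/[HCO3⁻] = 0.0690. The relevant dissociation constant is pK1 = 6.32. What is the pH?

From K1 = [H⁺][HCO3⁻]/[CO2(aq)]:  pH = pK1 − log₁₀([CO2(aq)]/[HCO3⁻])
log₁₀(0.0690) = -1.161
pH = 6.32 − (-1.161) = 7.48

pH = 7.48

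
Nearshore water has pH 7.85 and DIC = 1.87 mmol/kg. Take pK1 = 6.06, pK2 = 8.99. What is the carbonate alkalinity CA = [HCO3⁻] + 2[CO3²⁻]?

CA = 1.97 mmol/kg

CA = [HCO3⁻] + 2[CO3²⁻] = (α₁ + 2α₂)·DIC
At pH 7.85: [H⁺]/K1 = 10^-1.79 = 0.016218, K2/[H⁺] = 10^-1.14 = 0.072444
α₁ = 1/(1 + 0.016218 + 0.072444) = 1/1.0887 = 0.9186; α₂ = α₁·K2/[H⁺] = 0.06654
α₁ + 2α₂ = 1.0516
CA = 1.0516 × 1.87 = 1.97 mmol/kg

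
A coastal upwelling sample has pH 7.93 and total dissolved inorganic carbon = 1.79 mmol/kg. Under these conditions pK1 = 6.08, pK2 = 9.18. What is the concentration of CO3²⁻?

α₂ = 1 / (1 + [H⁺]/K2 + [H⁺]²/(K1K2)) = 1 / (1 + 10^+1.25 + 10^-0.60)
   = 1 / (1 + 17.783 + 0.25119) = 1/19.034 = 0.05254
[CO3²⁻] = α₂ × DIC = 0.05254 × 1.79 = 0.0940 mmol/kg

[CO3²⁻] = 0.0940 mmol/kg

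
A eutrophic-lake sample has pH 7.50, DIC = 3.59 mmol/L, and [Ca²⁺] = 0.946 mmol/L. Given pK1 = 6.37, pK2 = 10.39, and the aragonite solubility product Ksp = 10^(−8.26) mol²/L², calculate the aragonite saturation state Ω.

Ω = 0.740

α₂ = 1 / (1 + [H⁺]/K2 + [H⁺]²/(K1K2)) = 1 / (1 + 10^+2.89 + 10^+1.76)
   = 1 / (1 + 776.25 + 57.544) = 1/834.79 = 0.001198
[CO3²⁻] = α₂ × DIC = 0.001198 × 3.59 = 0.004300 mmol/L = 4.300 μmol/L
Ksp = 10^(−8.26) = 5.495×10^-9
Ω = [Ca²⁺][CO3²⁻]/Ksp = (0.946×10^-3)(4.300×10^-6) / 5.495×10^-9 = 0.740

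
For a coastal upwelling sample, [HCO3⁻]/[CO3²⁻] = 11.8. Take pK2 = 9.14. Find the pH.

From K2 = [H⁺][CO3²⁻]/[HCO3⁻]:  pH = pK2 − log₁₀([HCO3⁻]/[CO3²⁻])
log₁₀(11.8) = +1.072
pH = 9.14 − (+1.072) = 8.07

pH = 8.07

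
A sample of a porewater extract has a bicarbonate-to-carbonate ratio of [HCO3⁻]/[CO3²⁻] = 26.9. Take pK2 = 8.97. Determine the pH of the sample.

pH = 7.54

From K2 = [H⁺][CO3²⁻]/[HCO3⁻]:  pH = pK2 − log₁₀([HCO3⁻]/[CO3²⁻])
log₁₀(26.9) = +1.430
pH = 8.97 − (+1.430) = 7.54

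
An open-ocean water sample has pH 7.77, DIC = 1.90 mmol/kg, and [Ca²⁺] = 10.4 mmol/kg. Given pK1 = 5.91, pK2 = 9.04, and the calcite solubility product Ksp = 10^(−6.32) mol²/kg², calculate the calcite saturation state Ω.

α₂ = 1 / (1 + [H⁺]/K2 + [H⁺]²/(K1K2)) = 1 / (1 + 10^+1.27 + 10^-0.59)
   = 1 / (1 + 18.621 + 0.25704) = 1/19.878 = 0.05031
[CO3²⁻] = α₂ × DIC = 0.05031 × 1.90 = 0.09558 mmol/kg
Ksp = 10^(−6.32) = 4.786×10^-7
Ω = [Ca²⁺][CO3²⁻]/Ksp = (10.4×10^-3)(9.558×10^-5) / 4.786×10^-7 = 2.08

Ω = 2.08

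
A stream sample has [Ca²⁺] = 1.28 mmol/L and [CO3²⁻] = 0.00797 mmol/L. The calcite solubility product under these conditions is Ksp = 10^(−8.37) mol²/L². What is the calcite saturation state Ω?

Ksp = 10^(−8.37) = 4.266×10^-9
Ω = [Ca²⁺][CO3²⁻]/Ksp = (1.28×10^-3)(0.00797×10^-3) / 4.266×10^-9 = 2.39

Ω = 2.39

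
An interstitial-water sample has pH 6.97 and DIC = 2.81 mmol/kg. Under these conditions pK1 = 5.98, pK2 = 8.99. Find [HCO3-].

[HCO3⁻] = 2.53 mmol/kg

α₁ = 1 / (1 + [H⁺]/K1 + K2/[H⁺]) = 1 / (1 + 10^-0.99 + 10^-2.02)
   = 1 / (1 + 0.10233 + 0.0095499) = 1/1.1119 = 0.8994
[HCO3⁻] = α₁ × DIC = 0.8994 × 2.81 = 2.53 mmol/kg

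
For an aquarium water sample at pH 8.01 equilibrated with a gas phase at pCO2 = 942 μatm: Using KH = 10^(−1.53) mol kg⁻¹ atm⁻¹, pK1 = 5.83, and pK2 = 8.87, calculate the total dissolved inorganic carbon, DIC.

DIC = 4.82 mmol/kg

[CO2*] = KH · pCO2 = 10^(−1.53) × 942×10^-6 = 2.780×10^-5 mol/kg
α₀ = 1/(1 + K1/[H⁺] + K1K2/[H⁺]²) = 1/(1 + 10^+2.18 + 10^+1.32) = 0.005772
DIC = [CO2*]/α₀ = 2.780×10^-5 / 0.005772 = 4.82 mmol/kg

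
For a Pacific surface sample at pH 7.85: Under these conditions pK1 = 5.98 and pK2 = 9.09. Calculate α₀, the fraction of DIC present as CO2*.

α₀ = 1 / (1 + K1/[H⁺] + K1K2/[H⁺]²) = 1 / (1 + 10^+1.87 + 10^+0.63)
   = 1 / (1 + 74.131 + 4.2658) = 1/79.397 = 0.01259

α₀ = 0.0126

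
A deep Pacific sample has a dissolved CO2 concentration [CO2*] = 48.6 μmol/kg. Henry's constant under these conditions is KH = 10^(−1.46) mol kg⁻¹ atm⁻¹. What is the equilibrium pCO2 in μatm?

pCO2 = 1400 μatm

KH = 10^(−1.46) = 3.467×10^-2 mol kg⁻¹ atm⁻¹
pCO2 = [CO2*]/KH = 48.6×10^-6 / 3.467×10^-2 = 1.40×10^-3 atm = 1400 μatm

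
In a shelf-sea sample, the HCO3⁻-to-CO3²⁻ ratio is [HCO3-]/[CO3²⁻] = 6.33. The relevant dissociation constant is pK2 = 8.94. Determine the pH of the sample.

pH = 8.14

From K2 = [H⁺][CO3²⁻]/[HCO3-]:  pH = pK2 − log₁₀([HCO3-]/[CO3²⁻])
log₁₀(6.33) = +0.801
pH = 8.94 − (+0.801) = 8.14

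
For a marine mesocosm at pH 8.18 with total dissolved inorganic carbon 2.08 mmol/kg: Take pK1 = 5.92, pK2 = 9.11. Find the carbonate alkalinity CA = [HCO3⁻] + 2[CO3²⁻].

CA = [HCO3⁻] + 2[CO3²⁻] = (α₁ + 2α₂)·DIC
At pH 8.18: [H⁺]/K1 = 10^-2.26 = 0.0054954, K2/[H⁺] = 10^-0.93 = 0.11749
α₁ = 1/(1 + 0.0054954 + 0.11749) = 1/1.1230 = 0.8905; α₂ = α₁·K2/[H⁺] = 0.1046
α₁ + 2α₂ = 1.0997
CA = 1.0997 × 2.08 = 2.29 mmol/kg

CA = 2.29 mmol/kg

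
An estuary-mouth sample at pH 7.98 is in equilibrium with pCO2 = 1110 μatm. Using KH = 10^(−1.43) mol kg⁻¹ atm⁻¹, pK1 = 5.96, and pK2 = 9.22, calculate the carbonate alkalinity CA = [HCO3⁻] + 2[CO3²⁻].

[CO2*] = KH · pCO2 = 10^(−1.43) × 1110×10^-6 = 4.124×10^-5 mol/kg
α₀ = 1/(1 + K1/[H⁺] + K1K2/[H⁺]²) = 1/(1 + 10^+2.02 + 10^+0.78) = 0.008949
DIC = [CO2*]/α₀ = 4.124×10^-5 / 0.008949 = 4.608 mmol/kg
CA = (α₁ + 2α₂)·DIC = (0.9371 + 2×0.05393) × 4.608 = 4.82 mmol/kg

CA = 4.82 mmol/kg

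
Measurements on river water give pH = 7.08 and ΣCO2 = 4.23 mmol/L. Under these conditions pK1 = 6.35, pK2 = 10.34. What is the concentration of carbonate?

[CO3²⁻] = 1.96 μmol/L

α₂ = 1 / (1 + [H⁺]/K2 + [H⁺]²/(K1K2)) = 1 / (1 + 10^+3.26 + 10^+2.53)
   = 1 / (1 + 1819.7 + 338.84) = 1/2159.5 = 0.0004631
[CO3²⁻] = α₂ × DIC = 0.0004631 × 4.23 = 0.00196 mmol/L = 1.96 μmol/L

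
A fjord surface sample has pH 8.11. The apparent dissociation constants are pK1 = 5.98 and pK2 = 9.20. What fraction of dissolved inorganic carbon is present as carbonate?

α₂ = 1 / (1 + [H⁺]/K2 + [H⁺]²/(K1K2)) = 1 / (1 + 10^+1.09 + 10^-1.04)
   = 1 / (1 + 12.303 + 0.091201) = 1/13.394 = 0.07466

α₂ = 0.0747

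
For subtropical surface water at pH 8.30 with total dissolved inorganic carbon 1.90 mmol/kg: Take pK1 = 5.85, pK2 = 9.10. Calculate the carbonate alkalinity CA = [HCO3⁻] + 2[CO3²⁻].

CA = [HCO3⁻] + 2[CO3²⁻] = (α₁ + 2α₂)·DIC
At pH 8.30: [H⁺]/K1 = 10^-2.45 = 0.0035481, K2/[H⁺] = 10^-0.80 = 0.15849
α₁ = 1/(1 + 0.0035481 + 0.15849) = 1/1.1620 = 0.8606; α₂ = α₁·K2/[H⁺] = 0.1364
α₁ + 2α₂ = 1.1333
CA = 1.1333 × 1.90 = 2.15 mmol/kg

CA = 2.15 mmol/kg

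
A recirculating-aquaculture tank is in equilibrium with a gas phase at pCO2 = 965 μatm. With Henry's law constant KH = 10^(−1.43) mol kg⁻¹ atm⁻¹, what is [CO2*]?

[CO2*] = 35.9 μmol/kg

KH = 10^(−1.43) = 3.715×10^-2 mol kg⁻¹ atm⁻¹
[CO2*] = KH · pCO2 = 3.715×10^-2 × 965×10^-6 atm = 3.59×10^-5 mol/kg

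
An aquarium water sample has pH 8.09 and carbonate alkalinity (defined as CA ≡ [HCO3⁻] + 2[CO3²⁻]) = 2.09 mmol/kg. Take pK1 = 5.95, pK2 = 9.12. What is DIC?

CA = [HCO3⁻] + 2[CO3²⁻] = (α₁ + 2α₂)·DIC
At pH 8.09: [H⁺]/K1 = 10^-2.14 = 0.0072444, K2/[H⁺] = 10^-1.03 = 0.093325
α₁ = 1/(1 + 0.0072444 + 0.093325) = 1/1.1006 = 0.9086; α₂ = α₁·K2/[H⁺] = 0.08480
α₁ + 2α₂ = 1.0782
DIC = CA / (α₁ + 2α₂) = 2.09 / 1.0782 = 1.94 mmol/kg

DIC = 1.94 mmol/kg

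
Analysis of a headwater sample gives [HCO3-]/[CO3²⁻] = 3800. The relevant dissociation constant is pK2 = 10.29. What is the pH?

From K2 = [H⁺][CO3²⁻]/[HCO3-]:  pH = pK2 − log₁₀([HCO3-]/[CO3²⁻])
log₁₀(3800) = +3.580
pH = 10.29 − (+3.580) = 6.71

pH = 6.71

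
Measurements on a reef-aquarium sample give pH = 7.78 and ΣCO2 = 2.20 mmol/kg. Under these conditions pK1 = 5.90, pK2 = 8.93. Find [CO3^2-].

α₂ = 1 / (1 + [H⁺]/K2 + [H⁺]²/(K1K2)) = 1 / (1 + 10^+1.15 + 10^-0.73)
   = 1 / (1 + 14.125 + 0.18621) = 1/15.312 = 0.06531
[CO3²⁻] = α₂ × DIC = 0.06531 × 2.20 = 0.144 mmol/kg

[CO3²⁻] = 0.144 mmol/kg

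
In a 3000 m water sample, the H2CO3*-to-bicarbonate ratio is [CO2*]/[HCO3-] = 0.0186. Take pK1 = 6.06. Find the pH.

From K1 = [H⁺][HCO3-]/[CO2*]:  pH = pK1 − log₁₀([CO2*]/[HCO3-])
log₁₀(0.0186) = -1.730
pH = 6.06 − (-1.730) = 7.79

pH = 7.79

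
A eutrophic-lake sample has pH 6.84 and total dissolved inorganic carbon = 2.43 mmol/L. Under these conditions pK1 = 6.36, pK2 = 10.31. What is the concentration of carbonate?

α₂ = 1 / (1 + [H⁺]/K2 + [H⁺]²/(K1K2)) = 1 / (1 + 10^+3.47 + 10^+2.99)
   = 1 / (1 + 2951.2 + 977.24) = 1/3929.4 = 0.0002545
[CO3²⁻] = α₂ × DIC = 0.0002545 × 2.43 = 0.000618 mmol/L = 0.618 μmol/L

[CO3²⁻] = 0.618 μmol/L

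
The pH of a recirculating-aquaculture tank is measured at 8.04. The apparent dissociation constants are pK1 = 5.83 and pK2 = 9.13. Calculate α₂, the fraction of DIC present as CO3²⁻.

α₂ = 0.0747

α₂ = 1 / (1 + [H⁺]/K2 + [H⁺]²/(K1K2)) = 1 / (1 + 10^+1.09 + 10^-1.12)
   = 1 / (1 + 12.303 + 0.075858) = 1/13.379 = 0.07475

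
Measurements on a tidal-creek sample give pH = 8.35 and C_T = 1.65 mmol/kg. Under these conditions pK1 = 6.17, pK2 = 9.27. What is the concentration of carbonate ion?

[CO3²⁻] = 0.176 mmol/kg

α₂ = 1 / (1 + [H⁺]/K2 + [H⁺]²/(K1K2)) = 1 / (1 + 10^+0.92 + 10^-1.26)
   = 1 / (1 + 8.3176 + 0.054954) = 1/9.3726 = 0.1067
[CO3²⁻] = α₂ × DIC = 0.1067 × 1.65 = 0.176 mmol/kg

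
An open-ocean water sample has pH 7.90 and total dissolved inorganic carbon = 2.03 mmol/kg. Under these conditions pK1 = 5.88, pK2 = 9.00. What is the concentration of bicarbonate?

α₁ = 1 / (1 + [H⁺]/K1 + K2/[H⁺]) = 1 / (1 + 10^-2.02 + 10^-1.10)
   = 1 / (1 + 0.0095499 + 0.079433) = 1/1.0890 = 0.9183
[HCO3⁻] = α₁ × DIC = 0.9183 × 2.03 = 1.86 mmol/kg

[HCO3⁻] = 1.86 mmol/kg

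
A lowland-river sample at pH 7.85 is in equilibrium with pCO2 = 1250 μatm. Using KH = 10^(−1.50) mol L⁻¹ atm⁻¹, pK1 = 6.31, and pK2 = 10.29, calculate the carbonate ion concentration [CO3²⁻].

[CO3²⁻] = 4.98 μmol/L

[CO2*] = KH · pCO2 = 10^(−1.50) × 1250×10^-6 = 3.953×10^-5 mol/L
α₀ = 1/(1 + K1/[H⁺] + K1K2/[H⁺]²) = 1/(1 + 10^+1.54 + 10^-0.90) = 0.02793
DIC = [CO2*]/α₀ = 3.953×10^-5 / 0.02793 = 1.415 mmol/L
[CO3²⁻] = α₂·DIC; α₂ = 0.003517, so [CO3²⁻] = 0.003517 × 1.415 = 0.00498 mmol/L = 4.98 μmol/L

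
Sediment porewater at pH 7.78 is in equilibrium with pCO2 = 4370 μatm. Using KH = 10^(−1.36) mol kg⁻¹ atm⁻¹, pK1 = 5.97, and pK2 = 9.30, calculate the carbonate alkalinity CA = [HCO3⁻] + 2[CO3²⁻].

CA = 13.1 mmol/kg

[CO2*] = KH · pCO2 = 10^(−1.36) × 4370×10^-6 = 1.908×10^-4 mol/kg
α₀ = 1/(1 + K1/[H⁺] + K1K2/[H⁺]²) = 1/(1 + 10^+1.81 + 10^+0.29) = 0.01481
DIC = [CO2*]/α₀ = 1.908×10^-4 / 0.01481 = 12.88 mmol/kg
CA = (α₁ + 2α₂)·DIC = (0.9563 + 2×0.02888) × 12.88 = 13.1 mmol/kg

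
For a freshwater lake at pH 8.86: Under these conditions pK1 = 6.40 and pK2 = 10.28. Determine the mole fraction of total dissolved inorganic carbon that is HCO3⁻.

α₁ = 1 / (1 + [H⁺]/K1 + K2/[H⁺]) = 1 / (1 + 10^-2.46 + 10^-1.42)
   = 1 / (1 + 0.0034674 + 0.038019) = 1/1.0415 = 0.9602

α₁ = 0.960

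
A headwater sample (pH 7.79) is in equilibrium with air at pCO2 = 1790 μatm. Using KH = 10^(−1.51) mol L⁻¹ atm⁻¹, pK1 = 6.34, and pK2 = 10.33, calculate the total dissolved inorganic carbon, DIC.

DIC = 1.62 mmol/L

[CO2*] = KH · pCO2 = 10^(−1.51) × 1790×10^-6 = 5.532×10^-5 mol/L
α₀ = 1/(1 + K1/[H⁺] + K1K2/[H⁺]²) = 1/(1 + 10^+1.45 + 10^-1.09) = 0.03417
DIC = [CO2*]/α₀ = 5.532×10^-5 / 0.03417 = 1.62 mmol/L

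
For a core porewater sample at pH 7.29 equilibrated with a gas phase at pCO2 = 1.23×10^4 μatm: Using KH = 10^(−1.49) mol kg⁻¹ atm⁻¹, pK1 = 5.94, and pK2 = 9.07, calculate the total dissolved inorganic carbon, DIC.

DIC = 9.46 mmol/kg

[CO2*] = KH · pCO2 = 10^(−1.49) × 1.23×10^4×10^-6 = 3.980×10^-4 mol/kg
α₀ = 1/(1 + K1/[H⁺] + K1K2/[H⁺]²) = 1/(1 + 10^+1.35 + 10^-0.43) = 0.04209
DIC = [CO2*]/α₀ = 3.980×10^-4 / 0.04209 = 9.46 mmol/kg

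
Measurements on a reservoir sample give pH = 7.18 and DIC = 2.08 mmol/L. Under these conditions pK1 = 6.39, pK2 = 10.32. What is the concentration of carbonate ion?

[CO3²⁻] = 1.30 μmol/L

α₂ = 1 / (1 + [H⁺]/K2 + [H⁺]²/(K1K2)) = 1 / (1 + 10^+3.14 + 10^+2.35)
   = 1 / (1 + 1380.4 + 223.87) = 1/1605.3 = 0.0006230
[CO3²⁻] = α₂ × DIC = 0.0006230 × 2.08 = 0.00130 mmol/L = 1.30 μmol/L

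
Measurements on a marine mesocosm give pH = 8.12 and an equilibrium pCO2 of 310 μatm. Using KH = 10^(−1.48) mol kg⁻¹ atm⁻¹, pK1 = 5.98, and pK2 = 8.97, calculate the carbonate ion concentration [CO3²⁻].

[CO2*] = KH · pCO2 = 10^(−1.48) × 310×10^-6 = 1.027×10^-5 mol/kg
α₀ = 1/(1 + K1/[H⁺] + K1K2/[H⁺]²) = 1/(1 + 10^+2.14 + 10^+1.29) = 0.006308
DIC = [CO2*]/α₀ = 1.027×10^-5 / 0.006308 = 1.627 mmol/kg
[CO3²⁻] = α₂·DIC; α₂ = 0.1230, so [CO3²⁻] = 0.1230 × 1.627 = 0.200 mmol/kg

[CO3²⁻] = 0.200 mmol/kg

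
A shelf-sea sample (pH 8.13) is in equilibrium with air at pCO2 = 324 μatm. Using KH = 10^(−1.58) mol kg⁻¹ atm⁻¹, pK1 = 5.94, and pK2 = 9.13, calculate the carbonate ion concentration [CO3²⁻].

[CO3²⁻] = 0.132 mmol/kg

[CO2*] = KH · pCO2 = 10^(−1.58) × 324×10^-6 = 8.522×10^-6 mol/kg
α₀ = 1/(1 + K1/[H⁺] + K1K2/[H⁺]²) = 1/(1 + 10^+2.19 + 10^+1.19) = 0.005835
DIC = [CO2*]/α₀ = 8.522×10^-6 / 0.005835 = 1.460 mmol/kg
[CO3²⁻] = α₂·DIC; α₂ = 0.09038, so [CO3²⁻] = 0.09038 × 1.460 = 0.132 mmol/kg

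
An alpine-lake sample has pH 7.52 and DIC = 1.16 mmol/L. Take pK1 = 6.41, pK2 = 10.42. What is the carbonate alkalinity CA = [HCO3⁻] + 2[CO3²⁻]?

CA = 1.08 mmol/L

CA = [HCO3⁻] + 2[CO3²⁻] = (α₁ + 2α₂)·DIC
At pH 7.52: [H⁺]/K1 = 10^-1.11 = 0.077625, K2/[H⁺] = 10^-2.90 = 0.0012589
α₁ = 1/(1 + 0.077625 + 0.0012589) = 1/1.0789 = 0.9269; α₂ = α₁·K2/[H⁺] = 0.001167
α₁ + 2α₂ = 0.9292
CA = 0.9292 × 1.16 = 1.08 mmol/L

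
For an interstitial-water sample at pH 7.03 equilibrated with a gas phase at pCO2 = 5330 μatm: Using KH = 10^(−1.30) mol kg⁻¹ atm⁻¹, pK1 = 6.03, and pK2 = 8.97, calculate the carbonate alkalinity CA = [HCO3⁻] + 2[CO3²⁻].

[CO2*] = KH · pCO2 = 10^(−1.30) × 5330×10^-6 = 2.671×10^-4 mol/kg
α₀ = 1/(1 + K1/[H⁺] + K1K2/[H⁺]²) = 1/(1 + 10^+1.00 + 10^-0.94) = 0.08997
DIC = [CO2*]/α₀ = 2.671×10^-4 / 0.08997 = 2.969 mmol/kg
CA = (α₁ + 2α₂)·DIC = (0.8997 + 2×0.01033) × 2.969 = 2.73 mmol/kg

CA = 2.73 mmol/kg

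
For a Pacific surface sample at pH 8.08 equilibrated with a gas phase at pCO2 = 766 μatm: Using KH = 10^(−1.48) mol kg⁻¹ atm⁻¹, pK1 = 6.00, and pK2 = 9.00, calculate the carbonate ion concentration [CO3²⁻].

[CO2*] = KH · pCO2 = 10^(−1.48) × 766×10^-6 = 2.536×10^-5 mol/kg
α₀ = 1/(1 + K1/[H⁺] + K1K2/[H⁺]²) = 1/(1 + 10^+2.08 + 10^+1.16) = 0.007370
DIC = [CO2*]/α₀ = 2.536×10^-5 / 0.007370 = 3.441 mmol/kg
[CO3²⁻] = α₂·DIC; α₂ = 0.1065, so [CO3²⁻] = 0.1065 × 3.441 = 0.367 mmol/kg

[CO3²⁻] = 0.367 mmol/kg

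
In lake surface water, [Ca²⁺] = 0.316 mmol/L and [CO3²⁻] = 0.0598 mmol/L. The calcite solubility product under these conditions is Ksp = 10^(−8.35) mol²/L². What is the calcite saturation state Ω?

Ω = 4.23

Ksp = 10^(−8.35) = 4.467×10^-9
Ω = [Ca²⁺][CO3²⁻]/Ksp = (0.316×10^-3)(0.0598×10^-3) / 4.467×10^-9 = 4.23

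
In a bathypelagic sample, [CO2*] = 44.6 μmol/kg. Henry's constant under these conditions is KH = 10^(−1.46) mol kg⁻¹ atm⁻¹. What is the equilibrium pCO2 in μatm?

KH = 10^(−1.46) = 3.467×10^-2 mol kg⁻¹ atm⁻¹
pCO2 = [CO2*]/KH = 44.6×10^-6 / 3.467×10^-2 = 1.29×10^-3 atm = 1290 μatm

pCO2 = 1290 μatm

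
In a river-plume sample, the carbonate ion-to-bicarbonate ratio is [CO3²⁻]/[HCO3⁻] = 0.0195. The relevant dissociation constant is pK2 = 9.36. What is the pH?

pH = 7.65

From K2 = [H⁺][CO3²⁻]/[HCO3⁻]:  pH = pK2 + log₁₀([CO3²⁻]/[HCO3⁻])
log₁₀(0.0195) = -1.710
pH = 9.36 + (-1.710) = 7.65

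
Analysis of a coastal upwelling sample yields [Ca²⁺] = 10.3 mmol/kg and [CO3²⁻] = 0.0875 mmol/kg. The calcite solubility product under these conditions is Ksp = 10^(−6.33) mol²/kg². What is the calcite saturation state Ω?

Ω = 1.93

Ksp = 10^(−6.33) = 4.677×10^-7
Ω = [Ca²⁺][CO3²⁻]/Ksp = (10.3×10^-3)(0.0875×10^-3) / 4.677×10^-7 = 1.93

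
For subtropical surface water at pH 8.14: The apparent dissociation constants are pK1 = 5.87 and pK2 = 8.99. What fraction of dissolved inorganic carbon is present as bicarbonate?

α₁ = 0.872

α₁ = 1 / (1 + [H⁺]/K1 + K2/[H⁺]) = 1 / (1 + 10^-2.27 + 10^-0.85)
   = 1 / (1 + 0.0053703 + 0.14125) = 1/1.1466 = 0.8721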